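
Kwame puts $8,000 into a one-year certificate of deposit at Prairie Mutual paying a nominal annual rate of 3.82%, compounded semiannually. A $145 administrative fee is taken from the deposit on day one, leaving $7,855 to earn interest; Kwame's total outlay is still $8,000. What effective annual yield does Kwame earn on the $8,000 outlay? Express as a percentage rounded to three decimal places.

1.974%

Value after one year: 7,855 × (1 + 0.0382/2)^2 = 7,855 × 1.038565 = $8,157.93.
Effective yield on the $8,000 outlay: 8,157.93 / 8,000 − 1 = 0.019741 = 1.974%.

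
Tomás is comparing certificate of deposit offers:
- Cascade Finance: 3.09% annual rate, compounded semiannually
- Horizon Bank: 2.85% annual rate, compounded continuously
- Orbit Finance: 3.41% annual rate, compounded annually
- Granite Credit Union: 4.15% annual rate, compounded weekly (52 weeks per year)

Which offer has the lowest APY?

Cascade Finance: (1 + 0.0309/2)^2 − 1 = 3.114%
Horizon Bank: e^0.0285 − 1 = 2.891%
Orbit Finance: compounded annually, EAR = 3.410%
Granite Credit Union: (1 + 0.0415/52)^52 − 1 = 4.236%
The lowest effective annual rate is Horizon Bank at 2.891%.

Horizon Bank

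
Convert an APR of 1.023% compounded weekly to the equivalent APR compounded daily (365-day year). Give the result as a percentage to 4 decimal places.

EAR = (1 + 0.01023/52)^52 − 1 = 0.010281.
Solve (1 + r/365)^365 = 1.010281: r/365 = 1.010281^(1/365) − 1 = 0.000028, so r = 0.010229 = 1.0229%.

1.0229%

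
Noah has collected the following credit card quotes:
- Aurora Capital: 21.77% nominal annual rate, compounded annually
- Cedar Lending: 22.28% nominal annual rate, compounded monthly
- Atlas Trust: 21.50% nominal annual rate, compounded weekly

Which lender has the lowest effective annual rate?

Aurora Capital

Aurora Capital: compounded annually, EAR = 21.770%
Cedar Lending: (1 + 0.2228/12)^12 − 1 = 24.702%
Atlas Trust: (1 + 0.2150/52)^52 − 1 = 23.931%
The lowest effective annual rate is Aurora Capital at 21.770%.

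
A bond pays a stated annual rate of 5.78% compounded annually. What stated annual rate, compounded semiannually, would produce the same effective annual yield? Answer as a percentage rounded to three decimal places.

Compounded annually, EAR = nominal = 0.057800.
Solve (1 + r/2)^2 = 1.057800: r/2 = 1.057800^(1/2) − 1 = 0.028494, so r = 0.056988 = 5.699%.

5.699%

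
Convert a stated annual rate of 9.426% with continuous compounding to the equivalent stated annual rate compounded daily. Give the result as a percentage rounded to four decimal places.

9.4272%

EAR under continuous compounding: e^0.09426 − 1 = 0.098845.
Solve (1 + r/365)^365 = 1.098845: r/365 = 1.098845^(1/365) − 1 = 0.000258, so r = 0.094272 = 9.4272%.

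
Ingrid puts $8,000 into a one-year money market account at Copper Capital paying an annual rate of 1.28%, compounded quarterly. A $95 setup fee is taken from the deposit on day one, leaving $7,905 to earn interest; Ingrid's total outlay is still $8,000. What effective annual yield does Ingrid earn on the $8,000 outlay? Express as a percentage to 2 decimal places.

Value after one year: 7,905 × (1 + 0.0128/4)^4 = 7,905 × 1.012862 = $8,006.67.
Effective yield on the $8,000 outlay: 8,006.67 / 8,000 − 1 = 0.000834 = 0.08%.

0.08%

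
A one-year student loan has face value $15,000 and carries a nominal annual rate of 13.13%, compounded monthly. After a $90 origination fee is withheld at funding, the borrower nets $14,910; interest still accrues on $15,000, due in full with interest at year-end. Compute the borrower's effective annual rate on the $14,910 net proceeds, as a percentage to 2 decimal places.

14.64%

Amount owed after one year: 15,000 × (1 + 0.1313/12)^12 = 15,000 × 1.139497 = $17,092.45.
Effective rate on net proceeds: 17,092.45 / 14,910 − 1 = 0.146375 = 14.64%.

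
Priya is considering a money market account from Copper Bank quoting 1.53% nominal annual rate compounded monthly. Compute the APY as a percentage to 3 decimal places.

EAR = (1 + 0.0153/12)^12 − 1.
= (1 + 0.001275)^12 − 1 = 1.015408 − 1 = 1.541%.

1.541%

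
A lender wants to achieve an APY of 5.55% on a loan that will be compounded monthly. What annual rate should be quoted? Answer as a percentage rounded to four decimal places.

5.4136%

(1 + r/12)^12 − 1 = 0.0555, so 1 + r/12 = 1.0555^(1/12).
r/12 = 0.004511, so r = 0.054136 = 5.4136%.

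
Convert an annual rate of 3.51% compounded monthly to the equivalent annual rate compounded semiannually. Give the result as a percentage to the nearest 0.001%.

3.536%

EAR = (1 + 0.0351/12)^12 − 1 = 0.035670.
Solve (1 + r/2)^2 = 1.035670: r/2 = 1.035670^(1/2) − 1 = 0.017679, so r = 0.035358 = 3.536%.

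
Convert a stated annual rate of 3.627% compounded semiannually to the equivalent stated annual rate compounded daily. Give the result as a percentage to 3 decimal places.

3.595%

EAR = (1 + 0.03627/2)^2 − 1 = 0.036599.
Solve (1 + r/365)^365 = 1.036599: r/365 = 1.036599^(1/365) − 1 = 0.000098, so r = 0.035947 = 3.595%.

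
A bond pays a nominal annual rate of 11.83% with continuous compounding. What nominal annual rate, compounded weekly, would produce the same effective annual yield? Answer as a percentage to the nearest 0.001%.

11.843%

EAR under continuous compounding: e^0.1183 − 1 = 0.125582.
Solve (1 + r/52)^52 = 1.125582: r/52 = 1.125582^(1/52) − 1 = 0.002278, so r = 0.118435 = 11.843%.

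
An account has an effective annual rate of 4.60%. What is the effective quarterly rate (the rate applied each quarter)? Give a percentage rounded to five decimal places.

1.13068%

The per-quarter rate i satisfies (1 + i)^4 = 1 + 0.0460.
i = 1.0460^(1/4) − 1 = 0.0113068 = 1.13068%.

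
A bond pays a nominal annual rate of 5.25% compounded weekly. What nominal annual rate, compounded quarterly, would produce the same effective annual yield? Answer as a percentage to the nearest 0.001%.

5.282%

EAR = (1 + 0.0525/52)^52 − 1 = 0.053875.
Solve (1 + r/4)^4 = 1.053875: r/4 = 1.053875^(1/4) − 1 = 0.013205, so r = 0.052819 = 5.282%.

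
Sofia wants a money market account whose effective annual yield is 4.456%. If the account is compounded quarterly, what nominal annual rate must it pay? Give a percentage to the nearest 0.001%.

4.383%

(1 + r/4)^4 − 1 = 0.04456, so 1 + r/4 = 1.04456^(1/4).
r/4 = 0.010959, so r = 0.043834 = 4.383%.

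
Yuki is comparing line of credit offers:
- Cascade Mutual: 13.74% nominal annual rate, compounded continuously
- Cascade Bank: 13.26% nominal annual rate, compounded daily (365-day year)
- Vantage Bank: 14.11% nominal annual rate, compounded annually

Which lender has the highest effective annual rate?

Cascade Mutual

Cascade Mutual: e^0.1374 − 1 = 14.729%
Cascade Bank: (1 + 0.1326/365)^365 − 1 = 14.177%
Vantage Bank: compounded annually, EAR = 14.110%
The highest effective annual rate is Cascade Mutual at 14.729%.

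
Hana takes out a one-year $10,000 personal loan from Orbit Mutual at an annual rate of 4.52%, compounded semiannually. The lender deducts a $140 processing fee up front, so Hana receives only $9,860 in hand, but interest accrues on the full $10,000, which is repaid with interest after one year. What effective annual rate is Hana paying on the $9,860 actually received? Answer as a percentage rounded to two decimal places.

6.06%

Amount owed after one year: 10,000 × (1 + 0.0452/2)^2 = 10,000 × 1.045711 = $10,457.11.
Effective rate on net proceeds: 10,457.11 / 9,860 − 1 = 0.060559 = 6.06%.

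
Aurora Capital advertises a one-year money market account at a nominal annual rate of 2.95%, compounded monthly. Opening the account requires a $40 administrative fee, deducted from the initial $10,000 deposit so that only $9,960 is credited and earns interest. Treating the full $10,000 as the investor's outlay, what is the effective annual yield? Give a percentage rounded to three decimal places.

2.578%

Value after one year: 9,960 × (1 + 0.0295/12)^12 = 9,960 × 1.029902 = $10,257.83.
Effective yield on the $10,000 outlay: 10,257.83 / 10,000 − 1 = 0.025783 = 2.578%.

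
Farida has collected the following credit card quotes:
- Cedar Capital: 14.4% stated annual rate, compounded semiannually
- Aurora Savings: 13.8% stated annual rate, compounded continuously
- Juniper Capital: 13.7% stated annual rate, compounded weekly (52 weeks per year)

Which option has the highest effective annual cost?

Cedar Capital: (1 + 0.144/2)^2 − 1 = 14.918%
Aurora Savings: e^0.138 − 1 = 14.798%
Juniper Capital: (1 + 0.137/52)^52 − 1 = 14.662%
The highest effective annual rate is Cedar Capital at 14.918%.

Cedar Capital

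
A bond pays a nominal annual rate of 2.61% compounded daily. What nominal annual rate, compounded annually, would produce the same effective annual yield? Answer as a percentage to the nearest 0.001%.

2.644%

EAR = (1 + 0.0261/365)^365 − 1 = 0.026443.
Compounded annually, the equivalent nominal rate is the EAR itself: 2.644%.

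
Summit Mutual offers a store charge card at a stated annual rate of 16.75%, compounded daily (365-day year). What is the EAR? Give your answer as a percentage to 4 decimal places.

EAR = (1 + 0.1675/365)^365 − 1.
= (1 + 0.000459)^365 − 1 = 1.182300 − 1 = 18.2300%.

18.2300%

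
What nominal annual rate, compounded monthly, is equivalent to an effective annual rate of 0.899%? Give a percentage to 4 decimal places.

0.8953%

(1 + r/12)^12 − 1 = 0.00899, so 1 + r/12 = 1.00899^(1/12).
r/12 = 0.000746, so r = 0.008953 = 0.8953%.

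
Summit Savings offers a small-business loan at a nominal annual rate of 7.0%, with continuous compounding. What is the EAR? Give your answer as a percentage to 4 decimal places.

With continuous compounding, EAR = e^0.070 − 1.
e^0.070 = 1.072508, so EAR = 0.072508 = 7.2508%.

7.2508%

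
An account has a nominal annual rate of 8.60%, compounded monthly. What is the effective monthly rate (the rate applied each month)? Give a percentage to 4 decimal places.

With a nominal annual rate compounded monthly, the periodic rate is the nominal rate divided by 12.
i = 0.0860 / 12 = 0.0071667 = 0.7167%.

0.7167%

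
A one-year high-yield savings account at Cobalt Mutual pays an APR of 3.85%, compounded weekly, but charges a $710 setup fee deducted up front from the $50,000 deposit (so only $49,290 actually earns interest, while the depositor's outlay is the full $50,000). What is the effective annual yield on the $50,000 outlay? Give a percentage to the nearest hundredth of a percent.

2.45%

Value after one year: 49,290 × (1 + 0.0385/52)^52 = 49,290 × 1.039236 = $51,223.94.
Effective yield on the $50,000 outlay: 51,223.94 / 50,000 − 1 = 0.024479 = 2.45%.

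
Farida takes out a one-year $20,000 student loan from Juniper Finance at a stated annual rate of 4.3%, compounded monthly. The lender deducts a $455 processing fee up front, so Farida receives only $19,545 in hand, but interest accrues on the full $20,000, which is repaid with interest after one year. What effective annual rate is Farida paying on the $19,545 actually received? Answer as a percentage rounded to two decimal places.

6.82%

Amount owed after one year: 20,000 × (1 + 0.043/12)^12 = 20,000 × 1.043858 = $20,877.15.
Effective rate on net proceeds: 20,877.15 / 19,545 − 1 = 0.068158 = 6.82%.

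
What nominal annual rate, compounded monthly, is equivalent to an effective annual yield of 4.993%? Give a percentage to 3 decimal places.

(1 + r/12)^12 − 1 = 0.04993, so 1 + r/12 = 1.04993^(1/12).
r/12 = 0.004069, so r = 0.048823 = 4.882%.

4.882%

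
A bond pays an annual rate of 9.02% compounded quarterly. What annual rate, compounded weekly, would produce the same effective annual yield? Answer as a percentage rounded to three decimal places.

8.927%

EAR = (1 + 0.0902/4)^4 − 1 = 0.093297.
Solve (1 + r/52)^52 = 1.093297: r/52 = 1.093297^(1/52) − 1 = 0.001717, so r = 0.089275 = 8.927%.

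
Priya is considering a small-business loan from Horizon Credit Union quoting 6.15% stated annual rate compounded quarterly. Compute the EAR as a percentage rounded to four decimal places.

6.2933%

EAR = (1 + 0.0615/4)^4 − 1.
= 1.062933 − 1 = 6.2933%.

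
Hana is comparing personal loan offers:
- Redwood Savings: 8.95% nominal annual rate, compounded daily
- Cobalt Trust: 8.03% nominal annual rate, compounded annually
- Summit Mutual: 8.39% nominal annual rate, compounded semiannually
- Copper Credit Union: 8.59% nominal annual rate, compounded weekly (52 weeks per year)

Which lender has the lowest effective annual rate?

Redwood Savings: (1 + 0.0895/365)^365 − 1 = 9.362%
Cobalt Trust: compounded annually, EAR = 8.030%
Summit Mutual: (1 + 0.0839/2)^2 − 1 = 8.566%
Copper Credit Union: (1 + 0.0859/52)^52 − 1 = 8.962%
The lowest effective annual rate is Cobalt Trust at 8.030%.

Cobalt Trust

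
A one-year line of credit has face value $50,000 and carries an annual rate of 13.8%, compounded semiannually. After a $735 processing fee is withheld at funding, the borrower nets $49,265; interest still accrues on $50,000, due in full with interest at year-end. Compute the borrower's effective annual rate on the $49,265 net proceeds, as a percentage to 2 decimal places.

Amount owed after one year: 50,000 × (1 + 0.138/2)^2 = 50,000 × 1.142761 = $57,138.05.
Effective rate on net proceeds: 57,138.05 / 49,265 − 1 = 0.159810 = 15.98%.

15.98%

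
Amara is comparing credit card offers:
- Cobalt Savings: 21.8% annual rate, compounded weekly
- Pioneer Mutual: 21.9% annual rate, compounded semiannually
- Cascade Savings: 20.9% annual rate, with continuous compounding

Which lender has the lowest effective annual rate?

Cobalt Savings: (1 + 0.218/52)^52 − 1 = 24.302%
Pioneer Mutual: (1 + 0.219/2)^2 − 1 = 23.099%
Cascade Savings: e^0.209 − 1 = 23.244%
The lowest effective annual rate is Pioneer Mutual at 23.099%.

Pioneer Mutual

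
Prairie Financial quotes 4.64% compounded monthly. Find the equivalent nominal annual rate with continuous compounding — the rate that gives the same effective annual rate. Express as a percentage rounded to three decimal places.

4.631%

EAR = (1 + 0.0464/12)^12 − 1 = 0.047400.
Equivalent continuous rate: r = ln(1 + 0.047400) = 0.046311 = 4.631%.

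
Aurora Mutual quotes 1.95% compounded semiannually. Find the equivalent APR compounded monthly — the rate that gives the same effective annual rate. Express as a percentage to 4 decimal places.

EAR = (1 + 0.0195/2)^2 − 1 = 0.019595.
Solve (1 + r/12)^12 = 1.019595: r/12 = 1.019595^(1/12) − 1 = 0.001618, so r = 0.019421 = 1.9421%.

1.9421%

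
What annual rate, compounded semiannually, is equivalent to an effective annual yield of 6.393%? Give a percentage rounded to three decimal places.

(1 + r/2)^2 − 1 = 0.06393, so 1 + r/2 = 1.06393^(1/2).
r/2 = 0.031470, so r = 0.062940 = 6.294%.

6.294%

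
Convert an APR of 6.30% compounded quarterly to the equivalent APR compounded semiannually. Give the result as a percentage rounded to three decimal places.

6.350%

EAR = (1 + 0.0630/4)^4 − 1 = 0.064504.
Solve (1 + r/2)^2 = 1.064504: r/2 = 1.064504^(1/2) − 1 = 0.031748, so r = 0.063496 = 6.350%.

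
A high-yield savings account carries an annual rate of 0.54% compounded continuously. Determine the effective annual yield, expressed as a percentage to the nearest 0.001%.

With continuous compounding, EAR = e^0.0054 − 1.
e^0.0054 = 1.005415, so EAR = 0.005415 = 0.541%.

0.541%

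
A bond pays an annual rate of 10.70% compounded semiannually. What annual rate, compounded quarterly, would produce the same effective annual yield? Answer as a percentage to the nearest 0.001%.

10.561%

EAR = (1 + 0.1070/2)^2 − 1 = 0.109862.
Solve (1 + r/4)^4 = 1.109862: r/4 = 1.109862^(1/4) − 1 = 0.026401, so r = 0.105606 = 10.561%.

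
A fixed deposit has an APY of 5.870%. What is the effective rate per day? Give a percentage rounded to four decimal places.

0.0156%

The per-day rate i satisfies (1 + i)^365 = 1 + 0.05870.
i = 1.05870^(1/365) − 1 = 0.0001563 = 0.0156%.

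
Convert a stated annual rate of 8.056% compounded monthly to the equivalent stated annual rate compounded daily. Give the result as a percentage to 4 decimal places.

EAR = (1 + 0.08056/12)^12 − 1 = 0.083602.
Solve (1 + r/365)^365 = 1.083602: r/365 = 1.083602^(1/365) − 1 = 0.000220, so r = 0.080300 = 8.0300%.

8.0300%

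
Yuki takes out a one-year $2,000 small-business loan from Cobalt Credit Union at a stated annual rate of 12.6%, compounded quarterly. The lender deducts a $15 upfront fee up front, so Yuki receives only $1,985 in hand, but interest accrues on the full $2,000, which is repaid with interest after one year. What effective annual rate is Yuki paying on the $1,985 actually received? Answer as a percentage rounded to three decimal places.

Amount owed after one year: 2,000 × (1 + 0.126/4)^4 = 2,000 × 1.132080 = $2,264.16.
Effective rate on net proceeds: 2,264.16 / 1,985 − 1 = 0.140634 = 14.063%.

14.063%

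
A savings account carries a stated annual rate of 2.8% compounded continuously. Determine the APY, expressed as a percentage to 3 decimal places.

With continuous compounding, EAR = e^0.028 − 1.
e^0.028 = 1.028396, so EAR = 0.028396 = 2.840%.

2.840%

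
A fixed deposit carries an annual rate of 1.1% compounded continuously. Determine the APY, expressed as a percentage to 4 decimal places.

With continuous compounding, EAR = e^0.011 − 1.
e^0.011 = 1.011061, so EAR = 0.011061 = 1.1061%.

1.1061%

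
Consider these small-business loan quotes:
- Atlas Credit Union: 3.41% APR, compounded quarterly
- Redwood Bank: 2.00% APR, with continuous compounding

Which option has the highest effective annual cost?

Atlas Credit Union

Atlas Credit Union: (1 + 0.0341/4)^4 − 1 = 3.454%
Redwood Bank: e^0.0200 − 1 = 2.020%
The highest effective annual rate is Atlas Credit Union at 3.454%.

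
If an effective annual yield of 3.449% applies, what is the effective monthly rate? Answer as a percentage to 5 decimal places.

0.28297%

The per-month rate i satisfies (1 + i)^12 = 1 + 0.03449.
i = 1.03449^(1/12) − 1 = 0.0028297 = 0.28297%.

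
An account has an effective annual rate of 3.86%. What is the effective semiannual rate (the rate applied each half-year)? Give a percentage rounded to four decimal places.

The per-half-year rate i satisfies (1 + i)^2 = 1 + 0.0386.
i = 1.0386^(1/2) − 1 = 0.0191173 = 1.9117%.

1.9117%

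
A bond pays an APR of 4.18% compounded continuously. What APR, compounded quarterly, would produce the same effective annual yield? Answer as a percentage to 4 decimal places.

EAR under continuous compounding: e^0.0418 − 1 = 0.042686.
Solve (1 + r/4)^4 = 1.042686: r/4 = 1.042686^(1/4) − 1 = 0.010505, so r = 0.042019 = 4.2019%.

4.2019%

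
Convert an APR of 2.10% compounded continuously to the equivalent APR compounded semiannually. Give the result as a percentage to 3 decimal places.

EAR under continuous compounding: e^0.0210 − 1 = 0.021222.
Solve (1 + r/2)^2 = 1.021222: r/2 = 1.021222^(1/2) − 1 = 0.010555, so r = 0.021111 = 2.111%.

2.111%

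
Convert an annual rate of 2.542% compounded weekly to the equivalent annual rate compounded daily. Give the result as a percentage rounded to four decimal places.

2.5415%

EAR = (1 + 0.02542/52)^52 − 1 = 0.025739.
Solve (1 + r/365)^365 = 1.025739: r/365 = 1.025739^(1/365) − 1 = 0.000070, so r = 0.025415 = 2.5415%.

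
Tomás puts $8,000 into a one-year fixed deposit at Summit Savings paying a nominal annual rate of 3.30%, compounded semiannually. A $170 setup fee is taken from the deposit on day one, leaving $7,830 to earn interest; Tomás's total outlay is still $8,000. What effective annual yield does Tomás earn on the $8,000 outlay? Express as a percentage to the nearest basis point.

Value after one year: 7,830 × (1 + 0.0330/2)^2 = 7,830 × 1.033272 = $8,090.52.
Effective yield on the $8,000 outlay: 8,090.52 / 8,000 − 1 = 0.011315 = 1.13%.

1.13%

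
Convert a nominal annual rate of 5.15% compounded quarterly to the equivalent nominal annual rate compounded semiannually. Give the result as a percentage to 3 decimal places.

5.183%

EAR = (1 + 0.0515/4)^4 − 1 = 0.052503.
Solve (1 + r/2)^2 = 1.052503: r/2 = 1.052503^(1/2) − 1 = 0.025916, so r = 0.051832 = 5.183%.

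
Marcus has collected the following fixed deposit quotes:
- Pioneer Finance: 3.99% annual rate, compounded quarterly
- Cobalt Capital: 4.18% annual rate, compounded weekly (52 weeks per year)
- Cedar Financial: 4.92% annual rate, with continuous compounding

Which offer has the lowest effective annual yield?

Pioneer Finance: (1 + 0.0399/4)^4 − 1 = 4.050%
Cobalt Capital: (1 + 0.0418/52)^52 − 1 = 4.267%
Cedar Financial: e^0.0492 − 1 = 5.043%
The lowest effective annual rate is Pioneer Finance at 4.050%.

Pioneer Finance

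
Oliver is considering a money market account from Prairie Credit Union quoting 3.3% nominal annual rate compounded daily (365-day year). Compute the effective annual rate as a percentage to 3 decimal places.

3.355%

EAR = (1 + 0.033/365)^365 − 1.
= 1.033549 − 1 = 3.355%.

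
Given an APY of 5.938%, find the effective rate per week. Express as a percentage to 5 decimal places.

0.11099%

The per-week rate i satisfies (1 + i)^52 = 1 + 0.05938.
i = 1.05938^(1/52) − 1 = 0.0011099 = 0.11099%.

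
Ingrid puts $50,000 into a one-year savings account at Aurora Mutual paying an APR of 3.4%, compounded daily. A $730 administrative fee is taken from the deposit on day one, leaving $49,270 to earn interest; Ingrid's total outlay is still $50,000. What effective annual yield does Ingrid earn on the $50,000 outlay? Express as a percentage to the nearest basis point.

1.95%

Value after one year: 49,270 × (1 + 0.034/365)^365 = 49,270 × 1.034583 = $50,973.90.
Effective yield on the $50,000 outlay: 50,973.90 / 50,000 − 1 = 0.019478 = 1.95%.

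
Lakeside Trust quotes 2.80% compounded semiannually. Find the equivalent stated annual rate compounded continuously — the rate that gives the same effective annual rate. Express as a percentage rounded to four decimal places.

2.7806%

EAR = (1 + 0.0280/2)^2 − 1 = 0.028196.
Equivalent continuous rate: r = ln(1 + 0.028196) = 0.027806 = 2.7806%.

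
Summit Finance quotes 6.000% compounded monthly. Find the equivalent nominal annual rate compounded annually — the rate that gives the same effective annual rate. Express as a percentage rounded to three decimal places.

EAR = (1 + 0.06000/12)^12 − 1 = 0.061678.
Compounded annually, the equivalent nominal rate is the EAR itself: 6.168%.

6.168%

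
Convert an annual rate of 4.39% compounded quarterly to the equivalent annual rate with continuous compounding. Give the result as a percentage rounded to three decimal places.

4.366%

EAR = (1 + 0.0439/4)^4 − 1 = 0.044628.
Equivalent continuous rate: r = ln(1 + 0.044628) = 0.043661 = 4.366%.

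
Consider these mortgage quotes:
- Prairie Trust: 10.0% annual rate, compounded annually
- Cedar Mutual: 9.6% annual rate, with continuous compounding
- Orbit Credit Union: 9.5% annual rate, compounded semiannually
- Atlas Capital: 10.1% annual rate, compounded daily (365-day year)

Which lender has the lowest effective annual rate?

Prairie Trust: compounded annually, EAR = 10.000%
Cedar Mutual: e^0.096 − 1 = 10.076%
Orbit Credit Union: (1 + 0.095/2)^2 − 1 = 9.726%
Atlas Capital: (1 + 0.101/365)^365 − 1 = 10.626%
The lowest effective annual rate is Orbit Credit Union at 9.726%.

Orbit Credit Union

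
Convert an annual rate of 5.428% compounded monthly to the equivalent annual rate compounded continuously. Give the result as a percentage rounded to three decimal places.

5.416%

EAR = (1 + 0.05428/12)^12 − 1 = 0.055651.
Equivalent continuous rate: r = ln(1 + 0.055651) = 0.054158 = 5.416%.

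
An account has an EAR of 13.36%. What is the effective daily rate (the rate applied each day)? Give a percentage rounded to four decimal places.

The per-day rate i satisfies (1 + i)^365 = 1 + 0.1336.
i = 1.1336^(1/365) − 1 = 0.0003436 = 0.0344%.

0.0344%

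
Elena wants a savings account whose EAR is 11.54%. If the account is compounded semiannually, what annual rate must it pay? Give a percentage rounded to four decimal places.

11.2250%

(1 + r/2)^2 − 1 = 0.1154, so 1 + r/2 = 1.1154^(1/2).
r/2 = 0.056125, so r = 0.112250 = 11.2250%.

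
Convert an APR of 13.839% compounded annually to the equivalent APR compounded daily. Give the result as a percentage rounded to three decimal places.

Compounded annually, EAR = nominal = 0.138390.
Solve (1 + r/365)^365 = 1.138390: r/365 = 1.138390^(1/365) − 1 = 0.000355, so r = 0.129638 = 12.964%.

12.964%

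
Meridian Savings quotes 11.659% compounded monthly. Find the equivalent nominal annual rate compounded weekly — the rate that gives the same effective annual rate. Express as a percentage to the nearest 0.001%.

EAR = (1 + 0.11659/12)^12 − 1 = 0.123026.
Solve (1 + r/52)^52 = 1.123026: r/52 = 1.123026^(1/52) − 1 = 0.002234, so r = 0.116157 = 11.616%.

11.616%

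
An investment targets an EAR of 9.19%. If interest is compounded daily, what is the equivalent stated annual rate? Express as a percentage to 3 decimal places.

(1 + r/365)^365 − 1 = 0.0919, so 1 + r/365 = 1.0919^(1/365).
r/365 = 0.000241, so r = 0.087930 = 8.793%.

8.793%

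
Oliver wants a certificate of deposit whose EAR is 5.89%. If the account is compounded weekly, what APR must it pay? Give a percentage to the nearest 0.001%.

(1 + r/52)^52 − 1 = 0.0589, so 1 + r/52 = 1.0589^(1/52).
r/52 = 0.001101, so r = 0.057262 = 5.726%.

5.726%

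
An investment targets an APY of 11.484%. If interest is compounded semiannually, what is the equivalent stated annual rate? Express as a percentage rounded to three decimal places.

11.172%

(1 + r/2)^2 − 1 = 0.11484, so 1 + r/2 = 1.11484^(1/2).
r/2 = 0.055860, so r = 0.111720 = 11.172%.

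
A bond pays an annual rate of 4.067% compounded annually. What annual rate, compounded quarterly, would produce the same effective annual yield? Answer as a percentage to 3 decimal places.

4.006%

Compounded annually, EAR = nominal = 0.040670.
Solve (1 + r/4)^4 = 1.040670: r/4 = 1.040670^(1/4) − 1 = 0.010016, so r = 0.040064 = 4.006%.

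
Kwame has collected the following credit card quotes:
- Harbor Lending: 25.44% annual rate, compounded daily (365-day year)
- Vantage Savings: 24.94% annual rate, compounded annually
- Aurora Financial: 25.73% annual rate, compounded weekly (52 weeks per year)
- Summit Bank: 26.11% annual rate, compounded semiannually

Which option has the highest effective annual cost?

Harbor Lending: (1 + 0.2544/365)^365 − 1 = 28.957%
Vantage Savings: compounded annually, EAR = 24.940%
Aurora Financial: (1 + 0.2573/52)^52 − 1 = 29.261%
Summit Bank: (1 + 0.2611/2)^2 − 1 = 27.814%
The highest effective annual rate is Aurora Financial at 29.261%.

Aurora Financial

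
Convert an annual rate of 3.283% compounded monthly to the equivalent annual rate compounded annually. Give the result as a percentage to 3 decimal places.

EAR = (1 + 0.03283/12)^12 − 1 = 0.033329.
Compounded annually, the equivalent nominal rate is the EAR itself: 3.333%.

3.333%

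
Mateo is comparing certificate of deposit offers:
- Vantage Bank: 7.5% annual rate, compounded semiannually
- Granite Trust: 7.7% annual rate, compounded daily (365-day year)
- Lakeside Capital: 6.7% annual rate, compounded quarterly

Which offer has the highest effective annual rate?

Vantage Bank: (1 + 0.075/2)^2 − 1 = 7.641%
Granite Trust: (1 + 0.077/365)^365 − 1 = 8.003%
Lakeside Capital: (1 + 0.067/4)^4 − 1 = 6.870%
The highest effective annual rate is Granite Trust at 8.003%.

Granite Trust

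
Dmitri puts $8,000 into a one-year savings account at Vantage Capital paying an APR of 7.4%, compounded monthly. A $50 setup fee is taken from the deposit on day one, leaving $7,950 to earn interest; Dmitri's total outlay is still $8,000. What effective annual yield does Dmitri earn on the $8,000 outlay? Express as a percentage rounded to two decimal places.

6.98%

Value after one year: 7,950 × (1 + 0.074/12)^12 = 7,950 × 1.076562 = $8,558.67.
Effective yield on the $8,000 outlay: 8,558.67 / 8,000 − 1 = 0.069834 = 6.98%.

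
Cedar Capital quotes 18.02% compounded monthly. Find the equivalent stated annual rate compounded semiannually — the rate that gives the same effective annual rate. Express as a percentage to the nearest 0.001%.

EAR = (1 + 0.1802/12)^12 − 1 = 0.195854.
Solve (1 + r/2)^2 = 1.195854: r/2 = 1.195854^(1/2) − 1 = 0.093551, so r = 0.187102 = 18.710%.

18.710%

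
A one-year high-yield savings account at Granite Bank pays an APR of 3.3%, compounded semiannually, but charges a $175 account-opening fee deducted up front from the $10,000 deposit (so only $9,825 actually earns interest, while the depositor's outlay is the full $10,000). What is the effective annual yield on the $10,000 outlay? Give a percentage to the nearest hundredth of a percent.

Value after one year: 9,825 × (1 + 0.033/2)^2 = 9,825 × 1.033272 = $10,151.90.
Effective yield on the $10,000 outlay: 10,151.90 / 10,000 − 1 = 0.015190 = 1.52%.

1.52%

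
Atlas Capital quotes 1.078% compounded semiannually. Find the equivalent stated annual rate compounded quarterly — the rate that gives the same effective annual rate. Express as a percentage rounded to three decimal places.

EAR = (1 + 0.01078/2)^2 − 1 = 0.010809.
Solve (1 + r/4)^4 = 1.010809: r/4 = 1.010809^(1/4) − 1 = 0.002691, so r = 0.010766 = 1.077%.

1.077%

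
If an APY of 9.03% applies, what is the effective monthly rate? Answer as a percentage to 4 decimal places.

The per-month rate i satisfies (1 + i)^12 = 1 + 0.0903.
i = 1.0903^(1/12) − 1 = 0.0072304 = 0.7230%.

0.7230%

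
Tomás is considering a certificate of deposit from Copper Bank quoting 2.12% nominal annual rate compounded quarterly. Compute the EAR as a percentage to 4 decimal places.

2.1369%

EAR = (1 + 0.0212/4)^4 − 1.
= 1.021369 − 1 = 2.1369%.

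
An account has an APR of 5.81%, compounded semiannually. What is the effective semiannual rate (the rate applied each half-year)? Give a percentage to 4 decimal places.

With a nominal annual rate compounded semiannually, the periodic rate is the nominal rate divided by 2.
i = 0.0581 / 2 = 0.0290500 = 2.9050%.

2.9050%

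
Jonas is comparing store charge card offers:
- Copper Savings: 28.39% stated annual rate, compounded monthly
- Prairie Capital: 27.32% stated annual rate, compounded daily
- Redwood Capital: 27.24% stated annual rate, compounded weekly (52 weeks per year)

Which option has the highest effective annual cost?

Copper Savings

Copper Savings: (1 + 0.2839/12)^12 − 1 = 32.392%
Prairie Capital: (1 + 0.2732/365)^365 − 1 = 31.403%
Redwood Capital: (1 + 0.2724/52)^52 − 1 = 31.218%
The highest effective annual rate is Copper Savings at 32.392%.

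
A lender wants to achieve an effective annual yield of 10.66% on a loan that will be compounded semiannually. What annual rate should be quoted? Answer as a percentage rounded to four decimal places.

(1 + r/2)^2 − 1 = 0.1066, so 1 + r/2 = 1.1066^(1/2).
r/2 = 0.051951, so r = 0.103901 = 10.3901%.

10.3901%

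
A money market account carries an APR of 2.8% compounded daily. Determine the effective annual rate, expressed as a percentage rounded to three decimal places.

2.839%

EAR = (1 + 0.028/365)^365 − 1.
= (1 + 0.000077)^365 − 1 = 1.028395 − 1 = 2.839%.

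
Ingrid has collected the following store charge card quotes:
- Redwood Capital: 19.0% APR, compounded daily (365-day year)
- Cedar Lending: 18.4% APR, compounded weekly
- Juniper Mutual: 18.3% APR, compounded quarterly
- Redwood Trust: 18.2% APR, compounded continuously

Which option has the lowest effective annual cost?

Redwood Capital: (1 + 0.190/365)^365 − 1 = 20.919%
Cedar Lending: (1 + 0.184/52)^52 − 1 = 20.163%
Juniper Mutual: (1 + 0.183/4)^4 − 1 = 19.595%
Redwood Trust: e^0.182 − 1 = 19.961%
The lowest effective annual rate is Juniper Mutual at 19.595%.

Juniper Mutual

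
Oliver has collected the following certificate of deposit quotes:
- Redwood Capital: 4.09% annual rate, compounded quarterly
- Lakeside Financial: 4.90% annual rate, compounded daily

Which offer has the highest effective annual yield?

Redwood Capital: (1 + 0.0409/4)^4 − 1 = 4.153%
Lakeside Financial: (1 + 0.0490/365)^365 − 1 = 5.022%
The highest effective annual rate is Lakeside Financial at 5.022%.

Lakeside Financial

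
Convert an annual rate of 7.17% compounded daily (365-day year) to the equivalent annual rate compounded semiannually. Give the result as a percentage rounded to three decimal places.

7.299%

EAR = (1 + 0.0717/365)^365 − 1 = 0.074325.
Solve (1 + r/2)^2 = 1.074325: r/2 = 1.074325^(1/2) − 1 = 0.036497, so r = 0.072993 = 7.299%.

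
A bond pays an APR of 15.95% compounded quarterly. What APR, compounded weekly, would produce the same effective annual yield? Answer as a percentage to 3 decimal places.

15.664%

EAR = (1 + 0.1595/4)^4 − 1 = 0.169296.
Solve (1 + r/52)^52 = 1.169296: r/52 = 1.169296^(1/52) − 1 = 0.003012, so r = 0.156637 = 15.664%.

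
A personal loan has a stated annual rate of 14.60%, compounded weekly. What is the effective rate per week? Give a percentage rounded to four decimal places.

0.2808%

With a nominal annual rate compounded weekly, the periodic rate is the nominal rate divided by 52.
i = 0.1460 / 52 = 0.0028077 = 0.2808%.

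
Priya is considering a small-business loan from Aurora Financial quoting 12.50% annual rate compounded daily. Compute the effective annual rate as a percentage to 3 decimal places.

EAR = (1 + 0.1250/365)^365 − 1.
= (1 + 0.000342)^365 − 1 = 1.133124 − 1 = 13.312%.

13.312%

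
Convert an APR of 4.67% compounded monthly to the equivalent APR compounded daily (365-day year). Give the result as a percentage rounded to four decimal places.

4.6612%

EAR = (1 + 0.0467/12)^12 − 1 = 0.047713.
Solve (1 + r/365)^365 = 1.047713: r/365 = 1.047713^(1/365) − 1 = 0.000128, so r = 0.046612 = 4.6612%.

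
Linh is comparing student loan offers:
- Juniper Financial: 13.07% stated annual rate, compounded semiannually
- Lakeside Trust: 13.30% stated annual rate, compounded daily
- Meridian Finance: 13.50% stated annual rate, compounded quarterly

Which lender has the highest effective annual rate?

Juniper Financial: (1 + 0.1307/2)^2 − 1 = 13.497%
Lakeside Trust: (1 + 0.1330/365)^365 − 1 = 14.222%
Meridian Finance: (1 + 0.1350/4)^4 − 1 = 14.199%
The highest effective annual rate is Lakeside Trust at 14.222%.

Lakeside Trust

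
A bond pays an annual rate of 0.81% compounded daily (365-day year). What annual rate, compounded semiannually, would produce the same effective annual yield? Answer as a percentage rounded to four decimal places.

0.8116%

EAR = (1 + 0.0081/365)^365 − 1 = 0.008133.
Solve (1 + r/2)^2 = 1.008133: r/2 = 1.008133^(1/2) − 1 = 0.004058, so r = 0.008116 = 0.8116%.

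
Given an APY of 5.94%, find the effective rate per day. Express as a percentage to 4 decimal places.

0.0158%

The per-day rate i satisfies (1 + i)^365 = 1 + 0.0594.
i = 1.0594^(1/365) − 1 = 0.0001581 = 0.0158%.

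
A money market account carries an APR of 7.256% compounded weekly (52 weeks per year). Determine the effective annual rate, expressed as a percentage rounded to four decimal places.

7.5203%

EAR = (1 + 0.07256/52)^52 − 1.
= (1 + 0.001395)^52 − 1 = 1.075203 − 1 = 7.5203%.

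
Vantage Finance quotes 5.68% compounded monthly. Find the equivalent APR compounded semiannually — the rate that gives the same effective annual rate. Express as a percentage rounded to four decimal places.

EAR = (1 + 0.0568/12)^12 − 1 = 0.058302.
Solve (1 + r/2)^2 = 1.058302: r/2 = 1.058302^(1/2) − 1 = 0.028738, so r = 0.057476 = 5.7476%.

5.7476%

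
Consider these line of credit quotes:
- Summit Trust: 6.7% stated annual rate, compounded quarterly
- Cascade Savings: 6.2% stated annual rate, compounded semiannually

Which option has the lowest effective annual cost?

Summit Trust: (1 + 0.067/4)^4 − 1 = 6.870%
Cascade Savings: (1 + 0.062/2)^2 − 1 = 6.296%
The lowest effective annual rate is Cascade Savings at 6.296%.

Cascade Savings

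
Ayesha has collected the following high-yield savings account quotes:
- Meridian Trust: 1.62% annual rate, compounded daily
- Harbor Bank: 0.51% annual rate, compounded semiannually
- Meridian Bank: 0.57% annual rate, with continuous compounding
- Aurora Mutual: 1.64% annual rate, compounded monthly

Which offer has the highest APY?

Aurora Mutual

Meridian Trust: (1 + 0.0162/365)^365 − 1 = 1.633%
Harbor Bank: (1 + 0.0051/2)^2 − 1 = 0.511%
Meridian Bank: e^0.0057 − 1 = 0.572%
Aurora Mutual: (1 + 0.0164/12)^12 − 1 = 1.652%
The highest effective annual rate is Aurora Mutual at 1.652%.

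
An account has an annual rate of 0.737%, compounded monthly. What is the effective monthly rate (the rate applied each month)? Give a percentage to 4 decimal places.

With a nominal annual rate compounded monthly, the periodic rate is the nominal rate divided by 12.
i = 0.00737 / 12 = 0.0006142 = 0.0614%.

0.0614%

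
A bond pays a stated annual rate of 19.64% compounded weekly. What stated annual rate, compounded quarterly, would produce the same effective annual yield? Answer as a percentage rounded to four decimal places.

EAR = (1 + 0.1964/52)^52 − 1 = 0.216563.
Solve (1 + r/4)^4 = 1.216563: r/4 = 1.216563^(1/4) − 1 = 0.050228, so r = 0.200913 = 20.0913%.

20.0913%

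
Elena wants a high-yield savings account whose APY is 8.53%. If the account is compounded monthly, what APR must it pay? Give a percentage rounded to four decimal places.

(1 + r/12)^12 − 1 = 0.0853, so 1 + r/12 = 1.0853^(1/12).
r/12 = 0.006845, so r = 0.082136 = 8.2136%.

8.2136%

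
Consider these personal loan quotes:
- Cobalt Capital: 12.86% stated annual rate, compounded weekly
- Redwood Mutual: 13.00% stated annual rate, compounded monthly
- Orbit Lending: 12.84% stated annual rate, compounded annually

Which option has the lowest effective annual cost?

Orbit Lending

Cobalt Capital: (1 + 0.1286/52)^52 − 1 = 13.705%
Redwood Mutual: (1 + 0.1300/12)^12 − 1 = 13.803%
Orbit Lending: compounded annually, EAR = 12.840%
The lowest effective annual rate is Orbit Lending at 12.840%.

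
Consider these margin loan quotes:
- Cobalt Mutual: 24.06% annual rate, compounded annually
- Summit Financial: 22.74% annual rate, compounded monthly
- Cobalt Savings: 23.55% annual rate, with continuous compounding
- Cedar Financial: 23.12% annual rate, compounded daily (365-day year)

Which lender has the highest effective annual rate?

Cobalt Mutual: compounded annually, EAR = 24.060%
Summit Financial: (1 + 0.2274/12)^12 − 1 = 25.266%
Cobalt Savings: e^0.2355 − 1 = 26.554%
Cedar Financial: (1 + 0.2312/365)^365 − 1 = 26.002%
The highest effective annual rate is Cobalt Savings at 26.554%.

Cobalt Savings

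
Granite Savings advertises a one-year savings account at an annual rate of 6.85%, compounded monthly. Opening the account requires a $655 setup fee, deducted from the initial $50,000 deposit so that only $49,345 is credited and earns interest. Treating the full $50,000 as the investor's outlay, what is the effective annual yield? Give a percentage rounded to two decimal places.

5.67%

Value after one year: 49,345 × (1 + 0.0685/12)^12 = 49,345 × 1.070692 = $52,833.30.
Effective yield on the $50,000 outlay: 52,833.30 / 50,000 − 1 = 0.056666 = 5.67%.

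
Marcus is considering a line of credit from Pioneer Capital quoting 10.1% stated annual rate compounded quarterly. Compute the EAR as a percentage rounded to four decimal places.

EAR = (1 + 0.101/4)^4 − 1.
= (1 + 0.025250)^4 − 1 = 1.104890 − 1 = 10.4890%.

10.4890%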